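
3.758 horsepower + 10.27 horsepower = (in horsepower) 14.03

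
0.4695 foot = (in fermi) 1.431e+14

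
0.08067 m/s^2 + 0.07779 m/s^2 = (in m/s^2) 0.1585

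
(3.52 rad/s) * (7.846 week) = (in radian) 1.67e+07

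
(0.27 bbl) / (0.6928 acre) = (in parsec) 4.962e-22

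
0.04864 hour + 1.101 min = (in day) 0.002791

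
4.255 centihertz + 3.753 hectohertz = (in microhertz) 3.753e+08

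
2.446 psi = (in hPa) 168.6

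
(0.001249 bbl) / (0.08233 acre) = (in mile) 3.703e-10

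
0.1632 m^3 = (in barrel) 1.026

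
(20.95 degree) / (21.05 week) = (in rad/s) 2.872e-08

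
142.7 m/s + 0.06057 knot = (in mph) 319.3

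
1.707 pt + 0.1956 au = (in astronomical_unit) 0.1956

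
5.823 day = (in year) 0.01595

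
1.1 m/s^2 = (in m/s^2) 1.1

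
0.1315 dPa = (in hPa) 0.0001315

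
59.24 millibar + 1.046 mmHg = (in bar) 0.06063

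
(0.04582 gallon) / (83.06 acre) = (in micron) 0.000516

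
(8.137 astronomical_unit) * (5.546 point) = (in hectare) 2.382e+05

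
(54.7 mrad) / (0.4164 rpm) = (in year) 3.978e-08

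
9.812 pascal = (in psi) 0.001423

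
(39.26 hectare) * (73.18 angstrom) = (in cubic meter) 0.002873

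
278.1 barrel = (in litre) 4.421e+04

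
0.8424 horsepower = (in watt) 628.2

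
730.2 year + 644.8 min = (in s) 2.303e+10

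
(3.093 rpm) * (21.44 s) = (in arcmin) 2.387e+04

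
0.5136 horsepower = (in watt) 383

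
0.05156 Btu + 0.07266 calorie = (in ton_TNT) 1.307e-08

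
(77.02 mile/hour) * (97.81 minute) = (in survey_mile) 125.6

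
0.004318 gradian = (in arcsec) 13.99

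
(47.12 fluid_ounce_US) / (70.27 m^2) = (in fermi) 1.983e+10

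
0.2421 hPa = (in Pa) 24.21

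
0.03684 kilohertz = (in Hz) 36.84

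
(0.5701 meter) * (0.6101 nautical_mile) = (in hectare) 0.06442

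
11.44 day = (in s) 9.884e+05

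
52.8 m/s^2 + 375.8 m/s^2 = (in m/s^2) 428.6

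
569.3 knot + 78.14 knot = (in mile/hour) 745.1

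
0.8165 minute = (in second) 48.99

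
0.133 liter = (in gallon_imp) 0.02926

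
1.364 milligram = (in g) 0.001364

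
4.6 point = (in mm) 1.623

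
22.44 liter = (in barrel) 0.1411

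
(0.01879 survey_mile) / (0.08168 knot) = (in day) 0.008329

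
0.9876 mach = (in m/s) 336.3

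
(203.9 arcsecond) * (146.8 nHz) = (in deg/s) 8.315e-09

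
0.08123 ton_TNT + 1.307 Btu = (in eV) 2.121e+27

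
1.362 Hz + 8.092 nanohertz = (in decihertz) 13.62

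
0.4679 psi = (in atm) 0.03184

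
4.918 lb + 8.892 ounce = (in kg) 2.483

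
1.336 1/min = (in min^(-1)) 1.336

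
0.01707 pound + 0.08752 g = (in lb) 0.01726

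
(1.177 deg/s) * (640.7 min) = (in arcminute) 2.715e+06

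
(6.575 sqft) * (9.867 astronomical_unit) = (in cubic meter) 9.016e+11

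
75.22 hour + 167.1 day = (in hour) 4086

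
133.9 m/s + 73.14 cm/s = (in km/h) 484.7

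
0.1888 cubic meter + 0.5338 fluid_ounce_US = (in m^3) 0.1888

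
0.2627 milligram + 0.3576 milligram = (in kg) 6.203e-07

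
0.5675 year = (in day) 207.1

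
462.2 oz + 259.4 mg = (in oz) 462.2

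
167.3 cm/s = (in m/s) 1.673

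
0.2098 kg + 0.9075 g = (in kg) 0.2107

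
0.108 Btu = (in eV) 7.112e+20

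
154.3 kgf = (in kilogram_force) 154.3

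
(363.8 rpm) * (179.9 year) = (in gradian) 1.376e+13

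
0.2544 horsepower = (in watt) 189.7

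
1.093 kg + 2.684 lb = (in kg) 2.31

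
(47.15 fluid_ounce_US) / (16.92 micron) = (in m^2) 82.41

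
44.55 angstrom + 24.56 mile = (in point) 1.12e+08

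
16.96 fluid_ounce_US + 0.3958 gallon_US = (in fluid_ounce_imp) 70.38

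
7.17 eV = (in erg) 1.149e-11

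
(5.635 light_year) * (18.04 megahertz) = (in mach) 2.824e+21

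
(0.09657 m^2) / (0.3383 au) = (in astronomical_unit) 1.276e-23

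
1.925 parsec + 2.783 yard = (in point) 1.684e+20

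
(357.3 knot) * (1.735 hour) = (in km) 1148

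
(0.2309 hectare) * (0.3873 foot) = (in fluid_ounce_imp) 9.593e+06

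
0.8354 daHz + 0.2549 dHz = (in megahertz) 8.379e-06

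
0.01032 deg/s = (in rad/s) 0.0001801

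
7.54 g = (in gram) 7.54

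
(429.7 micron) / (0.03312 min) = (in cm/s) 0.02162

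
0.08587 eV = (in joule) 1.376e-20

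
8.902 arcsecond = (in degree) 0.002473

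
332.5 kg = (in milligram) 3.325e+08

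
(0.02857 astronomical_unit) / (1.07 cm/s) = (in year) 1.267e+04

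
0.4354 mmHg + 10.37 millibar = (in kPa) 1.095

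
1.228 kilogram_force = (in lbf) 2.707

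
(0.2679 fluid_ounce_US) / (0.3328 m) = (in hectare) 2.381e-09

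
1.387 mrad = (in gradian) 0.0883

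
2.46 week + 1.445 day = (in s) 1.613e+06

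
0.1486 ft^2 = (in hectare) 1.381e-06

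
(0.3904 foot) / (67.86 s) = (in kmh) 0.006313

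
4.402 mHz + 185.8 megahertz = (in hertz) 1.858e+08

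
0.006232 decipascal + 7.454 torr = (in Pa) 993.8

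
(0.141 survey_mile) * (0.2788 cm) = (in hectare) 6.326e-05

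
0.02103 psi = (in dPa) 1450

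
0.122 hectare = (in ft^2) 1.313e+04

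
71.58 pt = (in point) 71.58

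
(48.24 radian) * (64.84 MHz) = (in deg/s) 1.792e+11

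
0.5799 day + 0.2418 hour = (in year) 0.001616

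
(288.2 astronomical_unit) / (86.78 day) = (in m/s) 5.75e+06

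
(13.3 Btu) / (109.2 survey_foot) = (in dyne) 4.216e+07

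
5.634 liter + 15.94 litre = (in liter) 21.57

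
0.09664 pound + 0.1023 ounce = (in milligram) 4.674e+04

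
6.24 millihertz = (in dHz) 0.0624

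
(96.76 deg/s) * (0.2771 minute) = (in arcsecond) 5.791e+06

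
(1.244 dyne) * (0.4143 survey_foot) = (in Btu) 1.489e-09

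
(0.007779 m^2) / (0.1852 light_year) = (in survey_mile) 2.759e-21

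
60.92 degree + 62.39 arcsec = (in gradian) 67.71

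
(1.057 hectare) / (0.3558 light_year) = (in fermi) 3140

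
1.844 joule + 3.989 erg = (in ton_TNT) 4.407e-10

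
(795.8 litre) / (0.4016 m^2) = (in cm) 198.2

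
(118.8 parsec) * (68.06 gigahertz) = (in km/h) 8.982e+29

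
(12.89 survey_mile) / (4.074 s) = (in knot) 9898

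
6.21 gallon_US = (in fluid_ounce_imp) 827.3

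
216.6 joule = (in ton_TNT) 5.177e-08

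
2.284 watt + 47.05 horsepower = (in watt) 3.509e+04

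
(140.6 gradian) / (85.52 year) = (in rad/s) 8.189e-10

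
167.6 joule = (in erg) 1.676e+09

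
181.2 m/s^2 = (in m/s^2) 181.2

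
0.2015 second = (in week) 3.332e-07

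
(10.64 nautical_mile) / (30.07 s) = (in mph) 1466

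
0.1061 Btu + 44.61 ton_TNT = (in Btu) 1.769e+08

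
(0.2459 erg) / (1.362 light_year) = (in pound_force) 4.29e-25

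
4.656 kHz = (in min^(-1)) 2.794e+05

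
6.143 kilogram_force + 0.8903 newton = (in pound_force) 13.74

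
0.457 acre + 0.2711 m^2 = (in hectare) 0.185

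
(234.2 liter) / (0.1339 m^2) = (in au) 1.169e-11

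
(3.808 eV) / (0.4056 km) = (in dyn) 1.504e-16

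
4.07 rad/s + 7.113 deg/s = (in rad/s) 4.194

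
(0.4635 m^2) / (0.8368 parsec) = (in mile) 1.115e-20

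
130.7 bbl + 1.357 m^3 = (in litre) 2.214e+04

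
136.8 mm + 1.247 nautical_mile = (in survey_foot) 7577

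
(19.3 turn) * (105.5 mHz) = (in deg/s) 733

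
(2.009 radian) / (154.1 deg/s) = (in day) 8.645e-06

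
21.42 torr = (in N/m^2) 2856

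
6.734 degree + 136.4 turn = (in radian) 857.1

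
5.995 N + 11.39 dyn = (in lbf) 1.348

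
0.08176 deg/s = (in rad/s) 0.001427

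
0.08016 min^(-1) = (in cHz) 0.1336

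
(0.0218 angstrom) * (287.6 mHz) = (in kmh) 2.257e-12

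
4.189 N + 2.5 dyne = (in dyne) 4.189e+05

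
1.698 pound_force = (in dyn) 7.553e+05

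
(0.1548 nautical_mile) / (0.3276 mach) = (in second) 2.57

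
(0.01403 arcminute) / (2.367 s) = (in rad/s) 1.724e-06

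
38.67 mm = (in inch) 1.522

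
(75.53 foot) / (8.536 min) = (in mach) 0.000132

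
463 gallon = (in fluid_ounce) 5.926e+04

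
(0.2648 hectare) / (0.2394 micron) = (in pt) 3.135e+13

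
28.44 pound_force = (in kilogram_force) 12.9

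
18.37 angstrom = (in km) 1.837e-12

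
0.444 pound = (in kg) 0.2014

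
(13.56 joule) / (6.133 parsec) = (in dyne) 7.165e-12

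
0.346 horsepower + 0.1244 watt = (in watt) 258.1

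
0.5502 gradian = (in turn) 0.001376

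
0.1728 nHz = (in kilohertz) 1.728e-13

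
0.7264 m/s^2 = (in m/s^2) 0.7264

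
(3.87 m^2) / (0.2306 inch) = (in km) 0.6607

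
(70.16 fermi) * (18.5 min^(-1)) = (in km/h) 7.788e-14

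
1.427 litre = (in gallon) 0.377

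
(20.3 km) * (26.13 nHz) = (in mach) 1.558e-06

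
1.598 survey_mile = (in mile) 1.598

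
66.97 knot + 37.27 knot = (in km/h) 193.1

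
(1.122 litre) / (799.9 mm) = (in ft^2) 0.0151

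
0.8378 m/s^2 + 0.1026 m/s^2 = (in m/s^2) 0.9404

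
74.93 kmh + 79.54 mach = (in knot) 5.269e+04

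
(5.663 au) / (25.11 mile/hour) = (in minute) 1.258e+09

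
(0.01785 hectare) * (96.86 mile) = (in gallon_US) 7.351e+09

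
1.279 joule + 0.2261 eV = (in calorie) 0.3057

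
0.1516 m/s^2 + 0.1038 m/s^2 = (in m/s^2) 0.2554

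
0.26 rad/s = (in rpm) 2.483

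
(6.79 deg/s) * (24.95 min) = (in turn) 28.24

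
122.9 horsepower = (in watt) 9.165e+04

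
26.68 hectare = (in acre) 65.93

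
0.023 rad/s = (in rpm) 0.2196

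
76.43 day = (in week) 10.92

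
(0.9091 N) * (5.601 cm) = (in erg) 5.092e+05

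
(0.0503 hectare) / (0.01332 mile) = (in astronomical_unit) 1.569e-10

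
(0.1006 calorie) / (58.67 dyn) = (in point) 2.034e+06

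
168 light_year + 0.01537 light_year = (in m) 1.59e+18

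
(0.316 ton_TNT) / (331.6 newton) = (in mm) 3.987e+09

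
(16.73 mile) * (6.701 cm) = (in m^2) 1804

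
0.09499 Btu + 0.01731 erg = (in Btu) 0.09499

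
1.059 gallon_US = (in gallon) 1.059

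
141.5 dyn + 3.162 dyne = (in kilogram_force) 0.0001475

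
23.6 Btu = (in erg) 2.49e+11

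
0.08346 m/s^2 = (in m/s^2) 0.08346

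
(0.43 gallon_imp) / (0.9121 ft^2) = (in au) 1.542e-13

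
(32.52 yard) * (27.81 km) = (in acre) 204.3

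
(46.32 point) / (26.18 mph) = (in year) 4.427e-11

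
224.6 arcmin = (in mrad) 65.33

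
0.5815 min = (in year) 1.106e-06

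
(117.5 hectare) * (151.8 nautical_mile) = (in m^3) 3.303e+11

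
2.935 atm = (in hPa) 2974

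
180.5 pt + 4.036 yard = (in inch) 147.8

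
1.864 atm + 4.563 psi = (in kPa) 220.3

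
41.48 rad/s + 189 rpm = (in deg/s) 3511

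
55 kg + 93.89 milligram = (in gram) 5.5e+04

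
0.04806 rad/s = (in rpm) 0.4589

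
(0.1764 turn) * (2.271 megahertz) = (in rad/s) 2.517e+06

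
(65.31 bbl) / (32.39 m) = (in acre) 7.922e-05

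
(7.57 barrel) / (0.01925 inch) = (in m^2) 2461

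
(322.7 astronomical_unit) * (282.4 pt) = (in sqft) 5.177e+13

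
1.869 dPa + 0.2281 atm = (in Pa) 2.311e+04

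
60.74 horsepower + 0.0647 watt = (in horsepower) 60.74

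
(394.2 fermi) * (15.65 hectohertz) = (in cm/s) 6.169e-08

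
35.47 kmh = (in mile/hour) 22.04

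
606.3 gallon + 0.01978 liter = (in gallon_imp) 504.9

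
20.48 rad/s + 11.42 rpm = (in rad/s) 21.68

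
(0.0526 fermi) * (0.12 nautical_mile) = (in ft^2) 1.258e-13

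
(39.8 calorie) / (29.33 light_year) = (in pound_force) 1.349e-16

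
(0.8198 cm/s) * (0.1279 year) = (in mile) 20.55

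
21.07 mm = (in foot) 0.06913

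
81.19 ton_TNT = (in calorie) 8.119e+10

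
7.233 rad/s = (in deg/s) 414.4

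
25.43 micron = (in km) 2.543e-08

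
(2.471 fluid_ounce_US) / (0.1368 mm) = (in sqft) 5.75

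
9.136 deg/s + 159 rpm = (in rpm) 160.5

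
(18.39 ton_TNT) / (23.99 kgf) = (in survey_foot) 1.073e+09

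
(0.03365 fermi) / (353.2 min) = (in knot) 3.087e-21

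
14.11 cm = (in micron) 1.411e+05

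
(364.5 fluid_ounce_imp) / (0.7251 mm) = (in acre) 0.003529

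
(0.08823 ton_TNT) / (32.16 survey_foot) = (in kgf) 3.84e+06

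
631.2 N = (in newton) 631.2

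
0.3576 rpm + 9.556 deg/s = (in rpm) 1.95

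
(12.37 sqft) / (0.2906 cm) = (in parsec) 1.282e-14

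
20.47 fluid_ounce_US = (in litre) 0.6054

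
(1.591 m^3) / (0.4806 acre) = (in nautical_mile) 4.417e-07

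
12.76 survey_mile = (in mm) 2.054e+07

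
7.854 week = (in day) 54.98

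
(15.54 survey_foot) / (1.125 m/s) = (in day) 4.873e-05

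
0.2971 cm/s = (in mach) 8.725e-06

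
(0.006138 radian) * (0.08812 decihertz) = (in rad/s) 5.409e-05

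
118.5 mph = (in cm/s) 5297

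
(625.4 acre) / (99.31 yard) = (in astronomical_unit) 1.863e-07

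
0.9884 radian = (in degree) 56.63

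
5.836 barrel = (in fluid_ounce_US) 3.137e+04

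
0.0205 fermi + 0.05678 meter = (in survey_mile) 3.528e-05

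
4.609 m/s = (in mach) 0.01354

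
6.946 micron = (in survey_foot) 2.279e-05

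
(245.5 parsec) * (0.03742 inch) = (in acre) 1.779e+12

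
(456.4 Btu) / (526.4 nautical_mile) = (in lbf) 0.111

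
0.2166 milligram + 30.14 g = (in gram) 30.14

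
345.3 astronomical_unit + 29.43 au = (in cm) 5.606e+15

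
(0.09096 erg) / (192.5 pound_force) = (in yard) 1.162e-11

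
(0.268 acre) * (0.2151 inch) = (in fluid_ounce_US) 2.004e+05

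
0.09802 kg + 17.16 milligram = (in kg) 0.09804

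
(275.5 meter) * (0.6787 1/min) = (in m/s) 3.116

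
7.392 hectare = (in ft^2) 7.957e+05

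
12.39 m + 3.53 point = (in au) 8.283e-11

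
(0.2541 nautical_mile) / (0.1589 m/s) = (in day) 0.03428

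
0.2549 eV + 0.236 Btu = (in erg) 2.49e+09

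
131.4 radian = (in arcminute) 4.517e+05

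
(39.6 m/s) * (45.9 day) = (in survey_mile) 9.758e+04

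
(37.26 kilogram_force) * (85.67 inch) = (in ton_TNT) 1.9e-07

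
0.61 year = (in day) 222.7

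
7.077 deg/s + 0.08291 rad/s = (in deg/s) 11.83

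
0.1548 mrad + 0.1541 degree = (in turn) 0.0004527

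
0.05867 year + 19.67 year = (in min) 1.037e+07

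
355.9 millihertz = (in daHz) 0.03559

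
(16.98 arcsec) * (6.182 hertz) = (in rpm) 0.00486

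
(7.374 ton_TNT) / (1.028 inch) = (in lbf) 2.656e+11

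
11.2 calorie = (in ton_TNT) 1.12e-08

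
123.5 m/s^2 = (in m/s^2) 123.5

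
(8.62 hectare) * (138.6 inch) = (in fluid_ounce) 1.026e+10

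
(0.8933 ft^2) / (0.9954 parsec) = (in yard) 2.955e-18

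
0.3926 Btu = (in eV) 2.585e+21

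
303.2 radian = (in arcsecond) 6.254e+07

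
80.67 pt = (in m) 0.02846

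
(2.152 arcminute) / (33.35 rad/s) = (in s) 1.877e-05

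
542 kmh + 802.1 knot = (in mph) 1260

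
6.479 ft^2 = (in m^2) 0.6019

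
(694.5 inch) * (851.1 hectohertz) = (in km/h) 5.405e+06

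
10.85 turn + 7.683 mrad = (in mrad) 6.818e+04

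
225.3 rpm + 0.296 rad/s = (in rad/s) 23.89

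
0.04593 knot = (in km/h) 0.08506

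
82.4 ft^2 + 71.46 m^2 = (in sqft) 851.6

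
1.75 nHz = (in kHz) 1.75e-12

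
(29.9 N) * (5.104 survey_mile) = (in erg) 2.456e+12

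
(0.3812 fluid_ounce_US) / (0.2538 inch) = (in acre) 4.321e-07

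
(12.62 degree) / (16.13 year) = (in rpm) 4.135e-09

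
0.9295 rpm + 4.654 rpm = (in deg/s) 33.5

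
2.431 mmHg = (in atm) 0.003199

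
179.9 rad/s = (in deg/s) 1.031e+04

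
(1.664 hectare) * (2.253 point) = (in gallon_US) 3494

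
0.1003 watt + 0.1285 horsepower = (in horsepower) 0.1286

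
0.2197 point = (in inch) 0.003051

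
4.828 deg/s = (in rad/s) 0.08426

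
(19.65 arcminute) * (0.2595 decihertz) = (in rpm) 0.001416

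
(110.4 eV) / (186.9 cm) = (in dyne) 9.464e-13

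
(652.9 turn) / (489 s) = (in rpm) 80.11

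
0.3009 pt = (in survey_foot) 0.0003483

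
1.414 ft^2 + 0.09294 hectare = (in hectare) 0.09295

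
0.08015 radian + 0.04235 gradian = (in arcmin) 277.8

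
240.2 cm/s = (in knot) 4.669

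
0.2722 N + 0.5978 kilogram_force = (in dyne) 6.135e+05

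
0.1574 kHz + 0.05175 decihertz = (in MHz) 0.0001574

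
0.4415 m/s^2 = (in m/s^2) 0.4415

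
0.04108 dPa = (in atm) 4.054e-08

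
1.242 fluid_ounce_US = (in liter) 0.03673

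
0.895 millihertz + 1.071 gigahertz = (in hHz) 1.071e+07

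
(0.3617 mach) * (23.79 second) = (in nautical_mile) 1.582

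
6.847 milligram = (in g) 0.006847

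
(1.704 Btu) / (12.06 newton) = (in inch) 5869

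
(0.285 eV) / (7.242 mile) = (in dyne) 3.918e-19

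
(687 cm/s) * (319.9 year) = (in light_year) 7.326e-06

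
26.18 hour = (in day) 1.091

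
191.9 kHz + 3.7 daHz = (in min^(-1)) 1.152e+07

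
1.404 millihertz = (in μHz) 1404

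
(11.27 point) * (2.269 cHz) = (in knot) 0.0001754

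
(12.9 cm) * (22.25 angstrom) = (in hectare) 2.87e-14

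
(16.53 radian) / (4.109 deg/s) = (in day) 0.002668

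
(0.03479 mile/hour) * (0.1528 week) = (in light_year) 1.519e-13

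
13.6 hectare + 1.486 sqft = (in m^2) 1.36e+05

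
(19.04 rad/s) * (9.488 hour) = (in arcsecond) 1.341e+11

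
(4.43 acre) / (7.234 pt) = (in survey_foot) 2.305e+07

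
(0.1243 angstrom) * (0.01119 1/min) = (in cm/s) 2.318e-13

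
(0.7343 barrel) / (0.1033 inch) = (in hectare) 0.004449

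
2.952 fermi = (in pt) 8.368e-12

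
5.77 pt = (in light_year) 2.152e-19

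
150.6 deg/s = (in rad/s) 2.628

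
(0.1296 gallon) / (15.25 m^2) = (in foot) 0.0001055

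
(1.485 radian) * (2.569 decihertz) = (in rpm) 3.643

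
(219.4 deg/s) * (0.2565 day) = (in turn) 1.351e+04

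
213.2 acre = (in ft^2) 9.287e+06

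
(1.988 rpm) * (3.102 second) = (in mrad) 645.8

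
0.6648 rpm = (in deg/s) 3.989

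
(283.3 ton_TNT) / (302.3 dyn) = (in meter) 3.921e+14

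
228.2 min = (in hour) 3.803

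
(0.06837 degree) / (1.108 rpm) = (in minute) 0.0001714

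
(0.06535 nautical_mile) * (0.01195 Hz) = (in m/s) 1.446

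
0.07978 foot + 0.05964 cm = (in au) 1.665e-13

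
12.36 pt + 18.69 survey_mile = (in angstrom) 3.008e+14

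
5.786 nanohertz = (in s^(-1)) 5.786e-09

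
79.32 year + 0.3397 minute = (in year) 79.32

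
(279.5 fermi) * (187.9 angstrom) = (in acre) 1.298e-24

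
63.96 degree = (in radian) 1.116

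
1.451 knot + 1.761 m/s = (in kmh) 9.027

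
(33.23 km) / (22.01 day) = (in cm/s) 1.747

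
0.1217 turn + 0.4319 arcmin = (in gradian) 48.69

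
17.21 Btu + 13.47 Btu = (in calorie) 7736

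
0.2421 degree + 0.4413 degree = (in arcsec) 2460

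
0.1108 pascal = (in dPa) 1.108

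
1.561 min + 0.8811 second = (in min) 1.576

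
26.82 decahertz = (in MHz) 0.0002682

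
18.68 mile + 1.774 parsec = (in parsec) 1.774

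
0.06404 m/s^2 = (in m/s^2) 0.06404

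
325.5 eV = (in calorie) 1.246e-17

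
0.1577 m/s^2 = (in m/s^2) 0.1577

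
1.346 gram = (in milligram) 1346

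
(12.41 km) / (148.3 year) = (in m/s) 2.654e-06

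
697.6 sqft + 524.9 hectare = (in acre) 1297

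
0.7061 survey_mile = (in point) 3.221e+06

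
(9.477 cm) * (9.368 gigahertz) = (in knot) 1.726e+09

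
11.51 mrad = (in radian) 0.01151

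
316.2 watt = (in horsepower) 0.424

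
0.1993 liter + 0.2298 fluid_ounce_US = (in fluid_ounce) 6.969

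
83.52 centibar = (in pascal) 8.352e+04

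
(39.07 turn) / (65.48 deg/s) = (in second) 214.8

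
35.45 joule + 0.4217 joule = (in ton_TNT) 8.574e-09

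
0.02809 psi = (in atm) 0.001911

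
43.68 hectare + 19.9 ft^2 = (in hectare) 43.68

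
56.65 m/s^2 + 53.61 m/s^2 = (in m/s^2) 110.3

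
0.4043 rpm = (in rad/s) 0.04234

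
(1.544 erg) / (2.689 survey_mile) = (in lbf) 8.021e-12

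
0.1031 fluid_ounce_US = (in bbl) 1.918e-05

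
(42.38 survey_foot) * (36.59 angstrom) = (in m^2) 4.726e-08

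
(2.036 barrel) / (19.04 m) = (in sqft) 0.183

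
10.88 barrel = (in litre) 1730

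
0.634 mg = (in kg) 6.34e-07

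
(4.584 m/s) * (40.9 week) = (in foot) 3.72e+08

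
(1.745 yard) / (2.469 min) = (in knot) 0.02094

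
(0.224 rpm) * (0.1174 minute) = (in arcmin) 568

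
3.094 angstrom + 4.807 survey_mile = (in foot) 2.538e+04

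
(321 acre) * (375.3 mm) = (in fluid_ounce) 1.649e+10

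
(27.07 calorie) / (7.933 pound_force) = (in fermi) 3.21e+15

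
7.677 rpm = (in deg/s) 46.06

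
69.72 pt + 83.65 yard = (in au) 5.115e-10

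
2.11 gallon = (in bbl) 0.05024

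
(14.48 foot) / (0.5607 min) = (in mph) 0.2935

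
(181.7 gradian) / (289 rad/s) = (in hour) 2.743e-06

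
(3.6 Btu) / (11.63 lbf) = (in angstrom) 7.342e+11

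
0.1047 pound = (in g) 47.49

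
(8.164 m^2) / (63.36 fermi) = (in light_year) 0.01362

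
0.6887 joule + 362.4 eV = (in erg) 6.887e+06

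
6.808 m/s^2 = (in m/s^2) 6.808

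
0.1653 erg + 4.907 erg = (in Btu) 4.808e-10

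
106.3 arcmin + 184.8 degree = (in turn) 0.5183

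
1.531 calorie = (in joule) 6.406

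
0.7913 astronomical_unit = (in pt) 3.356e+14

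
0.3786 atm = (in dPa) 3.836e+05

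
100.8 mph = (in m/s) 45.06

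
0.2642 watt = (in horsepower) 0.0003543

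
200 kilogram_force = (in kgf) 200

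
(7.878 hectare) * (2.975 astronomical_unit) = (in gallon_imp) 7.712e+18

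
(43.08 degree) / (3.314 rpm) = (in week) 3.582e-06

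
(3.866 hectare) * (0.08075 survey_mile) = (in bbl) 3.16e+07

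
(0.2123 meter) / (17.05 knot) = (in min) 0.0004034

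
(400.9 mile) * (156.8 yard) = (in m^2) 9.251e+07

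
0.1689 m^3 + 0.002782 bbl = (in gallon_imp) 37.25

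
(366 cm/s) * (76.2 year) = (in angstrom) 8.795e+19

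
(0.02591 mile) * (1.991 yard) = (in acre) 0.01876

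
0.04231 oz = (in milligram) 1199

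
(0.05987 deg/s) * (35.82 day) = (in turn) 514.7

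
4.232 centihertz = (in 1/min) 2.539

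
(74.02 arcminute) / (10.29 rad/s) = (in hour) 5.812e-07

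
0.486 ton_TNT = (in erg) 2.033e+16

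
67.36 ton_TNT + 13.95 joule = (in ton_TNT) 67.36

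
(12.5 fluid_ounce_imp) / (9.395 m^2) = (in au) 2.527e-16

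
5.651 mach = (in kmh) 6927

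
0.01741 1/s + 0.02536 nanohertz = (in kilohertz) 1.741e-05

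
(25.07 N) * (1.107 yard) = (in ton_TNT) 6.065e-09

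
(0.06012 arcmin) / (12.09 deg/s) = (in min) 1.381e-06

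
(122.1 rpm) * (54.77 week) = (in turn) 6.741e+07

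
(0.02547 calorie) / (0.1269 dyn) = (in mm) 8.398e+07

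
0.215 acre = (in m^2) 870.1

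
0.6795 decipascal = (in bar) 6.795e-07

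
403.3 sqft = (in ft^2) 403.3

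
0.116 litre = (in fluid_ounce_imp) 4.083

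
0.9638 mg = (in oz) 3.4e-05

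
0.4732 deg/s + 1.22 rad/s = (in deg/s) 70.37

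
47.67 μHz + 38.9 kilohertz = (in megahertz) 0.0389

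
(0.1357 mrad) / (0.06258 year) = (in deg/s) 3.94e-09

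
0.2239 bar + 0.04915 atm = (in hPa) 273.7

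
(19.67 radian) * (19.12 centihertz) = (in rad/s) 3.761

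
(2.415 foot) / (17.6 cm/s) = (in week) 6.915e-06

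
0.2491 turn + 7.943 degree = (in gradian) 108.5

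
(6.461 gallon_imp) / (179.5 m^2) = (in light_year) 1.73e-20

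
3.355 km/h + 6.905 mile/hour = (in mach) 0.0118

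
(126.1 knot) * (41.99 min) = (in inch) 6.435e+06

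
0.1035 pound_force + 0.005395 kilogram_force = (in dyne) 5.133e+04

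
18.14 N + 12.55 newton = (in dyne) 3.069e+06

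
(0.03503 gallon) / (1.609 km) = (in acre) 2.036e-11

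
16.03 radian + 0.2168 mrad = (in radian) 16.03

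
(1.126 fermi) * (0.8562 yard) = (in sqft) 9.489e-15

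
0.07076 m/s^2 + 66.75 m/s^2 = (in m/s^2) 66.82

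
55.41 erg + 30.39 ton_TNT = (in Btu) 1.205e+08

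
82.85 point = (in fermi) 2.923e+13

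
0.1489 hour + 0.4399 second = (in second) 536.5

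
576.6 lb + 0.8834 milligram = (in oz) 9226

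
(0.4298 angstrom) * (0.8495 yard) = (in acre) 8.25e-15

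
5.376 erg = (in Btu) 5.095e-10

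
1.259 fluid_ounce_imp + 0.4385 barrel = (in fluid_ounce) 2359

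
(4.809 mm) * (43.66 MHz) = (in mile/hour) 4.697e+05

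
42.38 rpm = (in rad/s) 4.438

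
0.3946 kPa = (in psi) 0.05723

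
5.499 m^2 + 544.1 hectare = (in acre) 1345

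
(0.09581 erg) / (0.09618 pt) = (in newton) 0.0002824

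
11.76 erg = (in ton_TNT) 2.811e-16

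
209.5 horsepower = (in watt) 1.562e+05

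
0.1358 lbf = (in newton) 0.6041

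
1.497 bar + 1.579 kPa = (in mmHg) 1135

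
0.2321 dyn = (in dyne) 0.2321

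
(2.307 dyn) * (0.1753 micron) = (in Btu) 3.833e-15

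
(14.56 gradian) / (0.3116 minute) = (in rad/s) 0.01223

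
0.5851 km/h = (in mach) 0.0004773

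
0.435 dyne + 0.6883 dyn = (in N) 1.123e-05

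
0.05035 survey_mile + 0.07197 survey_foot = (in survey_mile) 0.05036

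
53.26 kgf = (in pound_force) 117.4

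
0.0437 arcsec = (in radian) 2.119e-07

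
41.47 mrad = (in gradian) 2.64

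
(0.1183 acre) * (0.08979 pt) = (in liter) 15.16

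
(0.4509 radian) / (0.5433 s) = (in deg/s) 47.55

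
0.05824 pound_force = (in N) 0.2591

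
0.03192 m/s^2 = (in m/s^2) 0.03192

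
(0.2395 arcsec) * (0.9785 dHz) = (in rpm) 1.085e-06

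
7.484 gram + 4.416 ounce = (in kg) 0.1327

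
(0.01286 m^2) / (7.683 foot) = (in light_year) 5.805e-19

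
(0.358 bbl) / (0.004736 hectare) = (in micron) 1202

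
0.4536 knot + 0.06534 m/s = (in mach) 0.0008772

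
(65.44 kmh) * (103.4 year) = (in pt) 1.68e+14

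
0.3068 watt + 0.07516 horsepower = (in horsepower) 0.07557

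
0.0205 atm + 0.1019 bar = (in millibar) 122.7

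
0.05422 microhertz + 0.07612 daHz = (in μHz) 7.612e+05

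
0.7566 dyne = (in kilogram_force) 7.715e-07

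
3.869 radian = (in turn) 0.6158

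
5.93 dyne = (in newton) 5.93e-05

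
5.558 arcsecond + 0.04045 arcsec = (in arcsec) 5.598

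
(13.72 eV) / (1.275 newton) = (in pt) 4.887e-15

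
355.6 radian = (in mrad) 3.556e+05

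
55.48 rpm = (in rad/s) 5.81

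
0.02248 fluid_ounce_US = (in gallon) 0.0001756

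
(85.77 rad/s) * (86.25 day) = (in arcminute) 2.197e+12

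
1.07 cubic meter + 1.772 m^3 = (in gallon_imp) 625.2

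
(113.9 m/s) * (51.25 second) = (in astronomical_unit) 3.902e-08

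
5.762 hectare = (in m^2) 5.762e+04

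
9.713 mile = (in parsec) 5.066e-13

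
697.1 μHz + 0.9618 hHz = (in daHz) 9.618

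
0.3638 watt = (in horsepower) 0.0004879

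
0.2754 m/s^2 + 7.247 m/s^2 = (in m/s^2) 7.522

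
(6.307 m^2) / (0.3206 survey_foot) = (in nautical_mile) 0.03485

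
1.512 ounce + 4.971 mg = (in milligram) 4.287e+04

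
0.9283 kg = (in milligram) 9.283e+05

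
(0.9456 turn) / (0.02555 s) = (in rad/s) 232.5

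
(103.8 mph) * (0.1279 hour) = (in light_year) 2.258e-12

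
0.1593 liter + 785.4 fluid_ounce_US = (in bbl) 0.1471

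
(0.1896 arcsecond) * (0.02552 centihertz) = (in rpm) 2.24e-09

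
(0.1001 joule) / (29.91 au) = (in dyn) 2.237e-09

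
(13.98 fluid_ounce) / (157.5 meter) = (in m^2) 2.625e-06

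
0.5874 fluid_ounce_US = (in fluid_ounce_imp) 0.6114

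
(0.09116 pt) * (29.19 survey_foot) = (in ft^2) 0.00308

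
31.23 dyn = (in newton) 0.0003123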